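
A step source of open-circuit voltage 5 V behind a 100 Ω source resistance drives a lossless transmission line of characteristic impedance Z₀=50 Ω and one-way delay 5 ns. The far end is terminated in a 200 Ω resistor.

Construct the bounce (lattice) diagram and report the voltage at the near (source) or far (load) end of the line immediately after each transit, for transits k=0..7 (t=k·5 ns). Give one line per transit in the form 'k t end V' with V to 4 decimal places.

Γ_L=0.600000, Γ_S=0.333333; launch V₁=5·50/150=1.666667
k=0 src: V=1.6667
k=1 load: inc=1.666667, refl=1.666667·0.600000=1.0000; V=0.000000+1.666667+1.000000=2.6667
k=2 src: inc=1.000000, refl=1.000000·0.333333=0.3333; V=1.666667+1.000000+0.333333=3.0000
k=3 load: inc=0.333333, refl=0.333333·0.600000=0.2000; V=2.666667+0.333333+0.200000=3.2000
k=4 src: inc=0.200000, refl=0.200000·0.333333=0.0667; V=3.000000+0.200000+0.066667=3.2667
k=5 load: inc=0.066667, refl=0.066667·0.600000=0.0400; V=3.200000+0.066667+0.040000=3.3067
k=6 src: inc=0.040000, refl=0.040000·0.333333=0.0133; V=3.266667+0.040000+0.013333=3.3200
k=7 load: inc=0.013333, refl=0.013333·0.600000=0.0080; V=3.306667+0.013333+0.008000=3.3280

0 0 source 1.6667
1 5 load 2.6667
2 10 source 3.0000
3 15 load 3.2000
4 20 source 3.2667
5 25 load 3.3067
6 30 source 3.3200
7 35 load 3.3280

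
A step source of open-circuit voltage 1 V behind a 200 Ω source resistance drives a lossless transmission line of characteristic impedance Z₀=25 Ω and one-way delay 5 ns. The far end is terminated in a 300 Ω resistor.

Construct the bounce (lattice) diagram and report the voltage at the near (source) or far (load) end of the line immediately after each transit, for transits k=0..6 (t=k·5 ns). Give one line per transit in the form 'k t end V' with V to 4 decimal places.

Γ_L=0.846154, Γ_S=0.777778; launch V₁=1·25/225=0.111111
k=0 src: V=0.1111
k=1 load: inc=0.111111, refl=0.111111·0.846154=0.0940; V=0.000000+0.111111+0.094017=0.2051
k=2 src: inc=0.094017, refl=0.094017·0.777778=0.0731; V=0.111111+0.094017+0.073124=0.2783
k=3 load: inc=0.073124, refl=0.073124·0.846154=0.0619; V=0.205128+0.073124+0.061874=0.3401
k=4 src: inc=0.061874, refl=0.061874·0.777778=0.0481; V=0.278253+0.061874+0.048125=0.3883
k=5 load: inc=0.048125, refl=0.048125·0.846154=0.0407; V=0.340127+0.048125+0.040721=0.4290
k=6 src: inc=0.040721, refl=0.040721·0.777778=0.0317; V=0.388252+0.040721+0.031672=0.4606

0 0 source 0.1111
1 5 load 0.2051
2 10 source 0.2783
3 15 load 0.3401
4 20 source 0.3883
5 25 load 0.4290
6 30 source 0.4606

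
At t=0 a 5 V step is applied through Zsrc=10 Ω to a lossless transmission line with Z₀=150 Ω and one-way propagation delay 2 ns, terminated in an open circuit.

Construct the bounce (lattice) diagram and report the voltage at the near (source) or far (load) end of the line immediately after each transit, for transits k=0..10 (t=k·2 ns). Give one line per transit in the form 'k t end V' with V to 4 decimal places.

Γ_L=1.000000, Γ_S=-0.875000; launch V₁=5·150/160=4.687500
k=0 src: V=4.6875
k=1 load: inc=4.687500, refl=4.687500·1.000000=4.6875; V=0.000000+4.687500+4.687500=9.3750
k=2 src: inc=4.687500, refl=4.687500·-0.875000=-4.1016; V=4.687500+4.687500+-4.101562=5.2734
k=3 load: inc=-4.101562, refl=-4.101562·1.000000=-4.1016; V=9.375000+-4.101562+-4.101562=1.1719
k=4 src: inc=-4.101562, refl=-4.101562·-0.875000=3.5889; V=5.273438+-4.101562+3.588867=4.7607
k=5 load: inc=3.588867, refl=3.588867·1.000000=3.5889; V=1.171875+3.588867+3.588867=8.3496
k=6 src: inc=3.588867, refl=3.588867·-0.875000=-3.1403; V=4.760742+3.588867+-3.140259=5.2094
k=7 load: inc=-3.140259, refl=-3.140259·1.000000=-3.1403; V=8.349609+-3.140259+-3.140259=2.0691
k=8 src: inc=-3.140259, refl=-3.140259·-0.875000=2.7477; V=5.209351+-3.140259+2.747726=4.8168
k=9 load: inc=2.747726, refl=2.747726·1.000000=2.7477; V=2.069092+2.747726+2.747726=7.5645
k=10 src: inc=2.747726, refl=2.747726·-0.875000=-2.4043; V=4.816818+2.747726+-2.404261=5.1603

0 0 source 4.6875
1 2 load 9.3750
2 4 source 5.2734
3 6 load 1.1719
4 8 source 4.7607
5 10 load 8.3496
6 12 source 5.2094
7 14 load 2.0691
8 16 source 4.8168
9 18 load 7.5645
10 20 source 5.1603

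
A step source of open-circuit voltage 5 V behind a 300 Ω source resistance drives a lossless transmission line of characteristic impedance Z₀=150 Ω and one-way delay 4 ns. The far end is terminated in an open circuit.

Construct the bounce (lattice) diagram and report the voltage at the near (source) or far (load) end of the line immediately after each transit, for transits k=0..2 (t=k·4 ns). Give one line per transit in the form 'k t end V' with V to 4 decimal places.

0 0 source 1.6667
1 4 load 3.3333
2 8 source 3.8889

Γ_L=1.000000, Γ_S=0.333333; launch V₁=5·150/450=1.666667
k=0 src: V=1.6667
k=1 load: inc=1.666667, refl=1.666667·1.000000=1.6667; V=0.000000+1.666667+1.666667=3.3333
k=2 src: inc=1.666667, refl=1.666667·0.333333=0.5556; V=1.666667+1.666667+0.555556=3.8889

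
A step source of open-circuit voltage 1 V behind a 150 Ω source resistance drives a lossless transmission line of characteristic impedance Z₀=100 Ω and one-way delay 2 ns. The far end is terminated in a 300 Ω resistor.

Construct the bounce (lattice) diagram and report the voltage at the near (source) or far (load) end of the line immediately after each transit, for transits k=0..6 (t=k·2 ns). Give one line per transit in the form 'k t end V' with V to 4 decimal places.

Γ_L=0.500000, Γ_S=0.200000; launch V₁=1·100/250=0.400000
k=0 src: V=0.4000
k=1 load: inc=0.400000, refl=0.400000·0.500000=0.2000; V=0.000000+0.400000+0.200000=0.6000
k=2 src: inc=0.200000, refl=0.200000·0.200000=0.0400; V=0.400000+0.200000+0.040000=0.6400
k=3 load: inc=0.040000, refl=0.040000·0.500000=0.0200; V=0.600000+0.040000+0.020000=0.6600
k=4 src: inc=0.020000, refl=0.020000·0.200000=0.0040; V=0.640000+0.020000+0.004000=0.6640
k=5 load: inc=0.004000, refl=0.004000·0.500000=0.0020; V=0.660000+0.004000+0.002000=0.6660
k=6 src: inc=0.002000, refl=0.002000·0.200000=0.0004; V=0.664000+0.002000+0.000400=0.6664

0 0 source 0.4000
1 2 load 0.6000
2 4 source 0.6400
3 6 load 0.6600
4 8 source 0.6640
5 10 load 0.6660
6 12 source 0.6664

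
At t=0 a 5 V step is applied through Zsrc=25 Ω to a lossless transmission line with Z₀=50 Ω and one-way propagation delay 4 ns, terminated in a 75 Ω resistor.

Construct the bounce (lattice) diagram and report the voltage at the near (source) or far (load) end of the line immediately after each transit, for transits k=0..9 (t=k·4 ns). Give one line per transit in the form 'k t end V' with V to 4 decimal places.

Γ_L=0.200000, Γ_S=-0.333333; launch V₁=5·50/75=3.333333
k=0 src: V=3.3333
k=1 load: inc=3.333333, refl=3.333333·0.200000=0.6667; V=0.000000+3.333333+0.666667=4.0000
k=2 src: inc=0.666667, refl=0.666667·-0.333333=-0.2222; V=3.333333+0.666667+-0.222222=3.7778
k=3 load: inc=-0.222222, refl=-0.222222·0.200000=-0.0444; V=4.000000+-0.222222+-0.044444=3.7333
k=4 src: inc=-0.044444, refl=-0.044444·-0.333333=0.0148; V=3.777778+-0.044444+0.014815=3.7481
k=5 load: inc=0.014815, refl=0.014815·0.200000=0.0030; V=3.733333+0.014815+0.002963=3.7511
k=6 src: inc=0.002963, refl=0.002963·-0.333333=-0.0010; V=3.748148+0.002963+-0.000988=3.7501
k=7 load: inc=-0.000988, refl=-0.000988·0.200000=-0.0002; V=3.751111+-0.000988+-0.000198=3.7499
k=8 src: inc=-0.000198, refl=-0.000198·-0.333333=0.0001; V=3.750123+-0.000198+0.000066=3.7500
k=9 load: inc=0.000066, refl=0.000066·0.200000=0.0000; V=3.749926+0.000066+0.000013=3.7500

0 0 source 3.3333
1 4 load 4.0000
2 8 source 3.7778
3 12 load 3.7333
4 16 source 3.7481
5 20 load 3.7511
6 24 source 3.7501
7 28 load 3.7499
8 32 source 3.7500
9 36 load 3.7500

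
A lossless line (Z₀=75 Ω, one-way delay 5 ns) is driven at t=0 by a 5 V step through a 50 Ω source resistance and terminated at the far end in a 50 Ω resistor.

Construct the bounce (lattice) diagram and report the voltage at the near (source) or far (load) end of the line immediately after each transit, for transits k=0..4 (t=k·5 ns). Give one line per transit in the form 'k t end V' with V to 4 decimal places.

0 0 source 3.0000
1 5 load 2.4000
2 10 source 2.5200
3 15 load 2.4960
4 20 source 2.5008

Γ_L=-0.200000, Γ_S=-0.200000; launch V₁=5·75/125=3.000000
k=0 src: V=3.0000
k=1 load: inc=3.000000, refl=3.000000·-0.200000=-0.6000; V=0.000000+3.000000+-0.600000=2.4000
k=2 src: inc=-0.600000, refl=-0.600000·-0.200000=0.1200; V=3.000000+-0.600000+0.120000=2.5200
k=3 load: inc=0.120000, refl=0.120000·-0.200000=-0.0240; V=2.400000+0.120000+-0.024000=2.4960
k=4 src: inc=-0.024000, refl=-0.024000·-0.200000=0.0048; V=2.520000+-0.024000+0.004800=2.5008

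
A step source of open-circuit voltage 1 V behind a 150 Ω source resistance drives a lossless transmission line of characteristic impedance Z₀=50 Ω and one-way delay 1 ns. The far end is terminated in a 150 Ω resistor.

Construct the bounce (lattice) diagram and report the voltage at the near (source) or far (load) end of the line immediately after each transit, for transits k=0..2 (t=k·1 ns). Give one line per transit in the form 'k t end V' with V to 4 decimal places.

Γ_L=0.500000, Γ_S=0.500000; launch V₁=1·50/200=0.250000
k=0 src: V=0.2500
k=1 load: inc=0.250000, refl=0.250000·0.500000=0.1250; V=0.000000+0.250000+0.125000=0.3750
k=2 src: inc=0.125000, refl=0.125000·0.500000=0.0625; V=0.250000+0.125000+0.062500=0.4375

0 0 source 0.2500
1 1 load 0.3750
2 2 source 0.4375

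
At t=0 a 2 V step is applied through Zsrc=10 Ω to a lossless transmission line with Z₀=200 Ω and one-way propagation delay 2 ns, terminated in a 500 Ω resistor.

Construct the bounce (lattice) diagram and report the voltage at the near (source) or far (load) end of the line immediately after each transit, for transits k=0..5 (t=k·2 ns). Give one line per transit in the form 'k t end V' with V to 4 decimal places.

0 0 source 1.9048
1 2 load 2.7211
2 4 source 1.9825
3 6 load 1.6660
4 8 source 1.9524
5 10 load 2.0751

Γ_L=0.428571, Γ_S=-0.904762; launch V₁=2·200/210=1.904762
k=0 src: V=1.9048
k=1 load: inc=1.904762, refl=1.904762·0.428571=0.8163; V=0.000000+1.904762+0.816327=2.7211
k=2 src: inc=0.816327, refl=0.816327·-0.904762=-0.7386; V=1.904762+0.816327+-0.738581=1.9825
k=3 load: inc=-0.738581, refl=-0.738581·0.428571=-0.3165; V=2.721088+-0.738581+-0.316535=1.6660
k=4 src: inc=-0.316535, refl=-0.316535·-0.904762=0.2864; V=1.982507+-0.316535+0.286389=1.9524
k=5 load: inc=0.286389, refl=0.286389·0.428571=0.1227; V=1.665973+0.286389+0.122738=2.0751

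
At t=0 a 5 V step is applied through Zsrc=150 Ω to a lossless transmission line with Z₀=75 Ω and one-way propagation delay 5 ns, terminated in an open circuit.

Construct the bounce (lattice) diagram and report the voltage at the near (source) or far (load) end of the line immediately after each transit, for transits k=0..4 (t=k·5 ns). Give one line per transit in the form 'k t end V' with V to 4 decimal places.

0 0 source 1.6667
1 5 load 3.3333
2 10 source 3.8889
3 15 load 4.4444
4 20 source 4.6296

Γ_L=1.000000, Γ_S=0.333333; launch V₁=5·75/225=1.666667
k=0 src: V=1.6667
k=1 load: inc=1.666667, refl=1.666667·1.000000=1.6667; V=0.000000+1.666667+1.666667=3.3333
k=2 src: inc=1.666667, refl=1.666667·0.333333=0.5556; V=1.666667+1.666667+0.555556=3.8889
k=3 load: inc=0.555556, refl=0.555556·1.000000=0.5556; V=3.333333+0.555556+0.555556=4.4444
k=4 src: inc=0.555556, refl=0.555556·0.333333=0.1852; V=3.888889+0.555556+0.185185=4.6296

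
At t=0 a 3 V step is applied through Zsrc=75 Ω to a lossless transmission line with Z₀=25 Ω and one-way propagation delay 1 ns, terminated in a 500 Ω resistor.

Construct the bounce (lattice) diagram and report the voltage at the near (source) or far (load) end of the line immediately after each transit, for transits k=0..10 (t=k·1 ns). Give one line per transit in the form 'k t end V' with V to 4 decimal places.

0 0 source 0.7500
1 1 load 1.4286
2 2 source 1.7679
3 3 load 2.0748
4 4 source 2.2283
5 5 load 2.3672
6 6 source 2.4366
7 7 load 2.4994
8 8 source 2.5309
9 9 load 2.5593
10 10 source 2.5735

Γ_L=0.904762, Γ_S=0.500000; launch V₁=3·25/100=0.750000
k=0 src: V=0.7500
k=1 load: inc=0.750000, refl=0.750000·0.904762=0.6786; V=0.000000+0.750000+0.678571=1.4286
k=2 src: inc=0.678571, refl=0.678571·0.500000=0.3393; V=0.750000+0.678571+0.339286=1.7679
k=3 load: inc=0.339286, refl=0.339286·0.904762=0.3070; V=1.428571+0.339286+0.306973=2.0748
k=4 src: inc=0.306973, refl=0.306973·0.500000=0.1535; V=1.767857+0.306973+0.153486=2.2283
k=5 load: inc=0.153486, refl=0.153486·0.904762=0.1389; V=2.074830+0.153486+0.138869=2.3672
k=6 src: inc=0.138869, refl=0.138869·0.500000=0.0694; V=2.228316+0.138869+0.069434=2.4366
k=7 load: inc=0.069434, refl=0.069434·0.904762=0.0628; V=2.367185+0.069434+0.062822=2.4994
k=8 src: inc=0.062822, refl=0.062822·0.500000=0.0314; V=2.436619+0.062822+0.031411=2.5309
k=9 load: inc=0.031411, refl=0.031411·0.904762=0.0284; V=2.499441+0.031411+0.028419=2.5593
k=10 src: inc=0.028419, refl=0.028419·0.500000=0.0142; V=2.530852+0.028419+0.014210=2.5735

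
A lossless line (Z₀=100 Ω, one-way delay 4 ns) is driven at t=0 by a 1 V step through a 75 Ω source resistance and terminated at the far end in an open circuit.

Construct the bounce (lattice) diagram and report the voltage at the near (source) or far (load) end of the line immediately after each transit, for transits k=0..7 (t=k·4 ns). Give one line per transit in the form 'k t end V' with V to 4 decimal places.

Γ_L=1.000000, Γ_S=-0.142857; launch V₁=1·100/175=0.571429
k=0 src: V=0.5714
k=1 load: inc=0.571429, refl=0.571429·1.000000=0.5714; V=0.000000+0.571429+0.571429=1.1429
k=2 src: inc=0.571429, refl=0.571429·-0.142857=-0.0816; V=0.571429+0.571429+-0.081633=1.0612
k=3 load: inc=-0.081633, refl=-0.081633·1.000000=-0.0816; V=1.142857+-0.081633+-0.081633=0.9796
k=4 src: inc=-0.081633, refl=-0.081633·-0.142857=0.0117; V=1.061224+-0.081633+0.011662=0.9913
k=5 load: inc=0.011662, refl=0.011662·1.000000=0.0117; V=0.979592+0.011662+0.011662=1.0029
k=6 src: inc=0.011662, refl=0.011662·-0.142857=-0.0017; V=0.991254+0.011662+-0.001666=1.0012
k=7 load: inc=-0.001666, refl=-0.001666·1.000000=-0.0017; V=1.002915+-0.001666+-0.001666=0.9996

0 0 source 0.5714
1 4 load 1.1429
2 8 source 1.0612
3 12 load 0.9796
4 16 source 0.9913
5 20 load 1.0029
6 24 source 1.0012
7 28 load 0.9996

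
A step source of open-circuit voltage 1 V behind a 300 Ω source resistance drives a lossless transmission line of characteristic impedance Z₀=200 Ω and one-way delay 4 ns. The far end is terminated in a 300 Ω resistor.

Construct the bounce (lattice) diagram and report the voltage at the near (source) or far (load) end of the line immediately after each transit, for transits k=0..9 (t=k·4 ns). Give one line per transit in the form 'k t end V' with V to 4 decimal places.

0 0 source 0.4000
1 4 load 0.4800
2 8 source 0.4960
3 12 load 0.4992
4 16 source 0.4998
5 20 load 0.5000
6 24 source 0.5000
7 28 load 0.5000
8 32 source 0.5000
9 36 load 0.5000

Γ_L=0.200000, Γ_S=0.200000; launch V₁=1·200/500=0.400000
k=0 src: V=0.4000
k=1 load: inc=0.400000, refl=0.400000·0.200000=0.0800; V=0.000000+0.400000+0.080000=0.4800
k=2 src: inc=0.080000, refl=0.080000·0.200000=0.0160; V=0.400000+0.080000+0.016000=0.4960
k=3 load: inc=0.016000, refl=0.016000·0.200000=0.0032; V=0.480000+0.016000+0.003200=0.4992
k=4 src: inc=0.003200, refl=0.003200·0.200000=0.0006; V=0.496000+0.003200+0.000640=0.4998
k=5 load: inc=0.000640, refl=0.000640·0.200000=0.0001; V=0.499200+0.000640+0.000128=0.5000
k=6 src: inc=0.000128, refl=0.000128·0.200000=0.0000; V=0.499840+0.000128+0.000026=0.5000
k=7 load: inc=0.000026, refl=0.000026·0.200000=0.0000; V=0.499968+0.000026+0.000005=0.5000
k=8 src: inc=0.000005, refl=0.000005·0.200000=0.0000; V=0.499994+0.000005+0.000001=0.5000
k=9 load: inc=0.000001, refl=0.000001·0.200000=0.0000; V=0.499999+0.000001+0.000000=0.5000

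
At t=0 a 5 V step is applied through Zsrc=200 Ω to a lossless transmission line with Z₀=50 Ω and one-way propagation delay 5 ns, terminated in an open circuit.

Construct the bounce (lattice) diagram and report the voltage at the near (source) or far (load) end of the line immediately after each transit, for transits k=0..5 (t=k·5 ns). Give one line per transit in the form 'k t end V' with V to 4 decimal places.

0 0 source 1.0000
1 5 load 2.0000
2 10 source 2.6000
3 15 load 3.2000
4 20 source 3.5600
5 25 load 3.9200

Γ_L=1.000000, Γ_S=0.600000; launch V₁=5·50/250=1.000000
k=0 src: V=1.0000
k=1 load: inc=1.000000, refl=1.000000·1.000000=1.0000; V=0.000000+1.000000+1.000000=2.0000
k=2 src: inc=1.000000, refl=1.000000·0.600000=0.6000; V=1.000000+1.000000+0.600000=2.6000
k=3 load: inc=0.600000, refl=0.600000·1.000000=0.6000; V=2.000000+0.600000+0.600000=3.2000
k=4 src: inc=0.600000, refl=0.600000·0.600000=0.3600; V=2.600000+0.600000+0.360000=3.5600
k=5 load: inc=0.360000, refl=0.360000·1.000000=0.3600; V=3.200000+0.360000+0.360000=3.9200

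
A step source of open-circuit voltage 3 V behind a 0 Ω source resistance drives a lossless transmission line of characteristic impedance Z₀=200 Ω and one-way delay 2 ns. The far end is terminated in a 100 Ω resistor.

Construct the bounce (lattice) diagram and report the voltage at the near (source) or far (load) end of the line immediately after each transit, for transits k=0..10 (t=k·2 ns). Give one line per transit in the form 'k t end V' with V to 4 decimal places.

0 0 source 3.0000
1 2 load 2.0000
2 4 source 3.0000
3 6 load 2.6667
4 8 source 3.0000
5 10 load 2.8889
6 12 source 3.0000
7 14 load 2.9630
8 16 source 3.0000
9 18 load 2.9877
10 20 source 3.0000

Γ_L=-0.333333, Γ_S=-1.000000; launch V₁=3·200/200=3.000000
k=0 src: V=3.0000
k=1 load: inc=3.000000, refl=3.000000·-0.333333=-1.0000; V=0.000000+3.000000+-1.000000=2.0000
k=2 src: inc=-1.000000, refl=-1.000000·-1.000000=1.0000; V=3.000000+-1.000000+1.000000=3.0000
k=3 load: inc=1.000000, refl=1.000000·-0.333333=-0.3333; V=2.000000+1.000000+-0.333333=2.6667
k=4 src: inc=-0.333333, refl=-0.333333·-1.000000=0.3333; V=3.000000+-0.333333+0.333333=3.0000
k=5 load: inc=0.333333, refl=0.333333·-0.333333=-0.1111; V=2.666667+0.333333+-0.111111=2.8889
k=6 src: inc=-0.111111, refl=-0.111111·-1.000000=0.1111; V=3.000000+-0.111111+0.111111=3.0000
k=7 load: inc=0.111111, refl=0.111111·-0.333333=-0.0370; V=2.888889+0.111111+-0.037037=2.9630
k=8 src: inc=-0.037037, refl=-0.037037·-1.000000=0.0370; V=3.000000+-0.037037+0.037037=3.0000
k=9 load: inc=0.037037, refl=0.037037·-0.333333=-0.0123; V=2.962963+0.037037+-0.012346=2.9877
k=10 src: inc=-0.012346, refl=-0.012346·-1.000000=0.0123; V=3.000000+-0.012346+0.012346=3.0000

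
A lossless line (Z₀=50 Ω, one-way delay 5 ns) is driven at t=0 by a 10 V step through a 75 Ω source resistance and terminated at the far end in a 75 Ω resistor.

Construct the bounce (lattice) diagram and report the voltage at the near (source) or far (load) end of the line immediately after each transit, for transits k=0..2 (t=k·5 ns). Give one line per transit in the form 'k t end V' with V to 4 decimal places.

0 0 source 4.0000
1 5 load 4.8000
2 10 source 4.9600

Γ_L=0.200000, Γ_S=0.200000; launch V₁=10·50/125=4.000000
k=0 src: V=4.0000
k=1 load: inc=4.000000, refl=4.000000·0.200000=0.8000; V=0.000000+4.000000+0.800000=4.8000
k=2 src: inc=0.800000, refl=0.800000·0.200000=0.1600; V=4.000000+0.800000+0.160000=4.9600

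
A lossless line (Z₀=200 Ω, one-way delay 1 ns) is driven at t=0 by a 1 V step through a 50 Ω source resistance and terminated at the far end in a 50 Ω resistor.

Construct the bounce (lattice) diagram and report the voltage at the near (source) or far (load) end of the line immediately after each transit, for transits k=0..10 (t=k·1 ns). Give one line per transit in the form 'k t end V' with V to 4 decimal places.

Γ_L=-0.600000, Γ_S=-0.600000; launch V₁=1·200/250=0.800000
k=0 src: V=0.8000
k=1 load: inc=0.800000, refl=0.800000·-0.600000=-0.4800; V=0.000000+0.800000+-0.480000=0.3200
k=2 src: inc=-0.480000, refl=-0.480000·-0.600000=0.2880; V=0.800000+-0.480000+0.288000=0.6080
k=3 load: inc=0.288000, refl=0.288000·-0.600000=-0.1728; V=0.320000+0.288000+-0.172800=0.4352
k=4 src: inc=-0.172800, refl=-0.172800·-0.600000=0.1037; V=0.608000+-0.172800+0.103680=0.5389
k=5 load: inc=0.103680, refl=0.103680·-0.600000=-0.0622; V=0.435200+0.103680+-0.062208=0.4767
k=6 src: inc=-0.062208, refl=-0.062208·-0.600000=0.0373; V=0.538880+-0.062208+0.037325=0.5140
k=7 load: inc=0.037325, refl=0.037325·-0.600000=-0.0224; V=0.476672+0.037325+-0.022395=0.4916
k=8 src: inc=-0.022395, refl=-0.022395·-0.600000=0.0134; V=0.513997+-0.022395+0.013437=0.5050
k=9 load: inc=0.013437, refl=0.013437·-0.600000=-0.0081; V=0.491602+0.013437+-0.008062=0.4970
k=10 src: inc=-0.008062, refl=-0.008062·-0.600000=0.0048; V=0.505039+-0.008062+0.004837=0.5018

0 0 source 0.8000
1 1 load 0.3200
2 2 source 0.6080
3 3 load 0.4352
4 4 source 0.5389
5 5 load 0.4767
6 6 source 0.5140
7 7 load 0.4916
8 8 source 0.5050
9 9 load 0.4970
10 10 source 0.5018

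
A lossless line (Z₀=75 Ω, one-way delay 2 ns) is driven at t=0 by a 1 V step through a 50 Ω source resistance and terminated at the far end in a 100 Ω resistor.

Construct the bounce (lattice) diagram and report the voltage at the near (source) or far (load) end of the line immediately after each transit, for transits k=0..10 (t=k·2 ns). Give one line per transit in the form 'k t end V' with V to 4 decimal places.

Γ_L=0.142857, Γ_S=-0.200000; launch V₁=1·75/125=0.600000
k=0 src: V=0.6000
k=1 load: inc=0.600000, refl=0.600000·0.142857=0.0857; V=0.000000+0.600000+0.085714=0.6857
k=2 src: inc=0.085714, refl=0.085714·-0.200000=-0.0171; V=0.600000+0.085714+-0.017143=0.6686
k=3 load: inc=-0.017143, refl=-0.017143·0.142857=-0.0024; V=0.685714+-0.017143+-0.002449=0.6661
k=4 src: inc=-0.002449, refl=-0.002449·-0.200000=0.0005; V=0.668571+-0.002449+0.000490=0.6666
k=5 load: inc=0.000490, refl=0.000490·0.142857=0.0001; V=0.666122+0.000490+0.000070=0.6667
k=6 src: inc=0.000070, refl=0.000070·-0.200000=-0.0000; V=0.666612+0.000070+-0.000014=0.6667
k=7 load: inc=-0.000014, refl=-0.000014·0.142857=-0.0000; V=0.666682+-0.000014+-0.000002=0.6667
k=8 src: inc=-0.000002, refl=-0.000002·-0.200000=0.0000; V=0.666668+-0.000002+0.000000=0.6667
k=9 load: inc=0.000000, refl=0.000000·0.142857=0.0000; V=0.666666+0.000000+0.000000=0.6667
k=10 src: inc=0.000000, refl=0.000000·-0.200000=-0.0000; V=0.666667+0.000000+-0.000000=0.6667

0 0 source 0.6000
1 2 load 0.6857
2 4 source 0.6686
3 6 load 0.6661
4 8 source 0.6666
5 10 load 0.6667
6 12 source 0.6667
7 14 load 0.6667
8 16 source 0.6667
9 18 load 0.6667
10 20 source 0.6667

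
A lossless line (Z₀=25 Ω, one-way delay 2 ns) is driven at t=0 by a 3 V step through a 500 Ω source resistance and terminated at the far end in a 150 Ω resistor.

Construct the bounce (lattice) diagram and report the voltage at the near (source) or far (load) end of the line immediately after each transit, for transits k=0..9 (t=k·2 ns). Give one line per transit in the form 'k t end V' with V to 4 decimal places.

0 0 source 0.1429
1 2 load 0.2449
2 4 source 0.3372
3 6 load 0.4032
4 8 source 0.4628
5 10 load 0.5054
6 12 source 0.5440
7 14 load 0.5715
8 16 source 0.5965
9 18 load 0.6143

Γ_L=0.714286, Γ_S=0.904762; launch V₁=3·25/525=0.142857
k=0 src: V=0.1429
k=1 load: inc=0.142857, refl=0.142857·0.714286=0.1020; V=0.000000+0.142857+0.102041=0.2449
k=2 src: inc=0.102041, refl=0.102041·0.904762=0.0923; V=0.142857+0.102041+0.092323=0.3372
k=3 load: inc=0.092323, refl=0.092323·0.714286=0.0659; V=0.244898+0.092323+0.065945=0.4032
k=4 src: inc=0.065945, refl=0.065945·0.904762=0.0597; V=0.337221+0.065945+0.059664=0.4628
k=5 load: inc=0.059664, refl=0.059664·0.714286=0.0426; V=0.403165+0.059664+0.042617=0.5054
k=6 src: inc=0.042617, refl=0.042617·0.904762=0.0386; V=0.462830+0.042617+0.038559=0.5440
k=7 load: inc=0.038559, refl=0.038559·0.714286=0.0275; V=0.505447+0.038559+0.027542=0.5715
k=8 src: inc=0.027542, refl=0.027542·0.904762=0.0249; V=0.544006+0.027542+0.024919=0.5965
k=9 load: inc=0.024919, refl=0.024919·0.714286=0.0178; V=0.571547+0.024919+0.017799=0.6143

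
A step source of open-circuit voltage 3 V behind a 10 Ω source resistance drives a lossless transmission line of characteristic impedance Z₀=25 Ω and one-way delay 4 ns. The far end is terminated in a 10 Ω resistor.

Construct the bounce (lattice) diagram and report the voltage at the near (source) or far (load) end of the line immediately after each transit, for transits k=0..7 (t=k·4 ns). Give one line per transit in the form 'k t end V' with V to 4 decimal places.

Γ_L=-0.428571, Γ_S=-0.428571; launch V₁=3·25/35=2.142857
k=0 src: V=2.1429
k=1 load: inc=2.142857, refl=2.142857·-0.428571=-0.9184; V=0.000000+2.142857+-0.918367=1.2245
k=2 src: inc=-0.918367, refl=-0.918367·-0.428571=0.3936; V=2.142857+-0.918367+0.393586=1.6181
k=3 load: inc=0.393586, refl=0.393586·-0.428571=-0.1687; V=1.224490+0.393586+-0.168680=1.4494
k=4 src: inc=-0.168680, refl=-0.168680·-0.428571=0.0723; V=1.618076+-0.168680+0.072291=1.5217
k=5 load: inc=0.072291, refl=0.072291·-0.428571=-0.0310; V=1.449396+0.072291+-0.030982=1.4907
k=6 src: inc=-0.030982, refl=-0.030982·-0.428571=0.0133; V=1.521687+-0.030982+0.013278=1.5040
k=7 load: inc=0.013278, refl=0.013278·-0.428571=-0.0057; V=1.490705+0.013278+-0.005691=1.4983

0 0 source 2.1429
1 4 load 1.2245
2 8 source 1.6181
3 12 load 1.4494
4 16 source 1.5217
5 20 load 1.4907
6 24 source 1.5040
7 28 load 1.4983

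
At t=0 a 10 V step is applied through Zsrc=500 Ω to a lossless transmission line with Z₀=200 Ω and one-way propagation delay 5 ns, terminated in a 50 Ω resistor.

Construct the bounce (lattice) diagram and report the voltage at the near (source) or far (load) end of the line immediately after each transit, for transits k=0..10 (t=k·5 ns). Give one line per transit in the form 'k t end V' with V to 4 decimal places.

0 0 source 2.8571
1 5 load 1.1429
2 10 source 0.4082
3 15 load 0.8490
4 20 source 1.0379
5 25 load 0.9245
6 30 source 0.8760
7 35 load 0.9051
8 40 source 0.9176
9 45 load 0.9101
10 50 source 0.9069

Γ_L=-0.600000, Γ_S=0.428571; launch V₁=10·200/700=2.857143
k=0 src: V=2.8571
k=1 load: inc=2.857143, refl=2.857143·-0.600000=-1.7143; V=0.000000+2.857143+-1.714286=1.1429
k=2 src: inc=-1.714286, refl=-1.714286·0.428571=-0.7347; V=2.857143+-1.714286+-0.734694=0.4082
k=3 load: inc=-0.734694, refl=-0.734694·-0.600000=0.4408; V=1.142857+-0.734694+0.440816=0.8490
k=4 src: inc=0.440816, refl=0.440816·0.428571=0.1889; V=0.408163+0.440816+0.188921=1.0379
k=5 load: inc=0.188921, refl=0.188921·-0.600000=-0.1134; V=0.848980+0.188921+-0.113353=0.9245
k=6 src: inc=-0.113353, refl=-0.113353·0.428571=-0.0486; V=1.037901+-0.113353+-0.048580=0.8760
k=7 load: inc=-0.048580, refl=-0.048580·-0.600000=0.0291; V=0.924548+-0.048580+0.029148=0.9051
k=8 src: inc=0.029148, refl=0.029148·0.428571=0.0125; V=0.875968+0.029148+0.012492=0.9176
k=9 load: inc=0.012492, refl=0.012492·-0.600000=-0.0075; V=0.905116+0.012492+-0.007495=0.9101
k=10 src: inc=-0.007495, refl=-0.007495·0.428571=-0.0032; V=0.917608+-0.007495+-0.003212=0.9069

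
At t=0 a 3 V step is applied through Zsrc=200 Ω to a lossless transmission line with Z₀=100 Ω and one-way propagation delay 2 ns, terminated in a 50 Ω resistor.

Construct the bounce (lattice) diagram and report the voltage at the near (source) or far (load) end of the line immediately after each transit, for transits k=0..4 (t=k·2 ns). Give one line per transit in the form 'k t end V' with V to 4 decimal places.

Γ_L=-0.333333, Γ_S=0.333333; launch V₁=3·100/300=1.000000
k=0 src: V=1.0000
k=1 load: inc=1.000000, refl=1.000000·-0.333333=-0.3333; V=0.000000+1.000000+-0.333333=0.6667
k=2 src: inc=-0.333333, refl=-0.333333·0.333333=-0.1111; V=1.000000+-0.333333+-0.111111=0.5556
k=3 load: inc=-0.111111, refl=-0.111111·-0.333333=0.0370; V=0.666667+-0.111111+0.037037=0.5926
k=4 src: inc=0.037037, refl=0.037037·0.333333=0.0123; V=0.555556+0.037037+0.012346=0.6049

0 0 source 1.0000
1 2 load 0.6667
2 4 source 0.5556
3 6 load 0.5926
4 8 source 0.6049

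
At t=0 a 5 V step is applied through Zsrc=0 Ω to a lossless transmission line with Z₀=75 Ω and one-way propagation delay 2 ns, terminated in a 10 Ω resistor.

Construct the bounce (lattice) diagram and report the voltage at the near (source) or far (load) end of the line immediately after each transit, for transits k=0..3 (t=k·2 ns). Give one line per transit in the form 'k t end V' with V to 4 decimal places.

0 0 source 5.0000
1 2 load 1.1765
2 4 source 5.0000
3 6 load 2.0761

Γ_L=-0.764706, Γ_S=-1.000000; launch V₁=5·75/75=5.000000
k=0 src: V=5.0000
k=1 load: inc=5.000000, refl=5.000000·-0.764706=-3.8235; V=0.000000+5.000000+-3.823529=1.1765
k=2 src: inc=-3.823529, refl=-3.823529·-1.000000=3.8235; V=5.000000+-3.823529+3.823529=5.0000
k=3 load: inc=3.823529, refl=3.823529·-0.764706=-2.9239; V=1.176471+3.823529+-2.923875=2.0761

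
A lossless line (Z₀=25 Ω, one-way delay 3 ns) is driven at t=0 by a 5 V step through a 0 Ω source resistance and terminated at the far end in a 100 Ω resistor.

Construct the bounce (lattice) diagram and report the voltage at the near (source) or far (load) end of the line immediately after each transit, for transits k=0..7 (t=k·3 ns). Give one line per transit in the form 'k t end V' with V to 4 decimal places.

0 0 source 5.0000
1 3 load 8.0000
2 6 source 5.0000
3 9 load 3.2000
4 12 source 5.0000
5 15 load 6.0800
6 18 source 5.0000
7 21 load 4.3520

Γ_L=0.600000, Γ_S=-1.000000; launch V₁=5·25/25=5.000000
k=0 src: V=5.0000
k=1 load: inc=5.000000, refl=5.000000·0.600000=3.0000; V=0.000000+5.000000+3.000000=8.0000
k=2 src: inc=3.000000, refl=3.000000·-1.000000=-3.0000; V=5.000000+3.000000+-3.000000=5.0000
k=3 load: inc=-3.000000, refl=-3.000000·0.600000=-1.8000; V=8.000000+-3.000000+-1.800000=3.2000
k=4 src: inc=-1.800000, refl=-1.800000·-1.000000=1.8000; V=5.000000+-1.800000+1.800000=5.0000
k=5 load: inc=1.800000, refl=1.800000·0.600000=1.0800; V=3.200000+1.800000+1.080000=6.0800
k=6 src: inc=1.080000, refl=1.080000·-1.000000=-1.0800; V=5.000000+1.080000+-1.080000=5.0000
k=7 load: inc=-1.080000, refl=-1.080000·0.600000=-0.6480; V=6.080000+-1.080000+-0.648000=4.3520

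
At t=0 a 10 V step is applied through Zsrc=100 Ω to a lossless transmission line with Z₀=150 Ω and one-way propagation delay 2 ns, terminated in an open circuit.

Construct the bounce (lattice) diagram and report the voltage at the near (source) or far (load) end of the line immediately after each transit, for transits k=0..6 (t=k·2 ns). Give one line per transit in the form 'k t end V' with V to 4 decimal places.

0 0 source 6.0000
1 2 load 12.0000
2 4 source 10.8000
3 6 load 9.6000
4 8 source 9.8400
5 10 load 10.0800
6 12 source 10.0320

Γ_L=1.000000, Γ_S=-0.200000; launch V₁=10·150/250=6.000000
k=0 src: V=6.0000
k=1 load: inc=6.000000, refl=6.000000·1.000000=6.0000; V=0.000000+6.000000+6.000000=12.0000
k=2 src: inc=6.000000, refl=6.000000·-0.200000=-1.2000; V=6.000000+6.000000+-1.200000=10.8000
k=3 load: inc=-1.200000, refl=-1.200000·1.000000=-1.2000; V=12.000000+-1.200000+-1.200000=9.6000
k=4 src: inc=-1.200000, refl=-1.200000·-0.200000=0.2400; V=10.800000+-1.200000+0.240000=9.8400
k=5 load: inc=0.240000, refl=0.240000·1.000000=0.2400; V=9.600000+0.240000+0.240000=10.0800
k=6 src: inc=0.240000, refl=0.240000·-0.200000=-0.0480; V=9.840000+0.240000+-0.048000=10.0320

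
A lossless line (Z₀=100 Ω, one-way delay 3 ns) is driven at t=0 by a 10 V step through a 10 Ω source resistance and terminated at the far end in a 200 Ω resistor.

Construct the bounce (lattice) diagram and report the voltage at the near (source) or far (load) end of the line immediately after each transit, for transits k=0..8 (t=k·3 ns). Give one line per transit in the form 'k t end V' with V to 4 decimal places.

0 0 source 9.0909
1 3 load 12.1212
2 6 source 9.6419
3 9 load 8.8154
4 12 source 9.4916
5 15 load 9.7170
6 18 source 9.5326
7 21 load 9.4711
8 24 source 9.5214

Γ_L=0.333333, Γ_S=-0.818182; launch V₁=10·100/110=9.090909
k=0 src: V=9.0909
k=1 load: inc=9.090909, refl=9.090909·0.333333=3.0303; V=0.000000+9.090909+3.030303=12.1212
k=2 src: inc=3.030303, refl=3.030303·-0.818182=-2.4793; V=9.090909+3.030303+-2.479339=9.6419
k=3 load: inc=-2.479339, refl=-2.479339·0.333333=-0.8264; V=12.121212+-2.479339+-0.826446=8.8154
k=4 src: inc=-0.826446, refl=-0.826446·-0.818182=0.6762; V=9.641873+-0.826446+0.676183=9.4916
k=5 load: inc=0.676183, refl=0.676183·0.333333=0.2254; V=8.815427+0.676183+0.225394=9.7170
k=6 src: inc=0.225394, refl=0.225394·-0.818182=-0.1844; V=9.491610+0.225394+-0.184414=9.5326
k=7 load: inc=-0.184414, refl=-0.184414·0.333333=-0.0615; V=9.717005+-0.184414+-0.061471=9.4711
k=8 src: inc=-0.061471, refl=-0.061471·-0.818182=0.0503; V=9.532591+-0.061471+0.050295=9.5214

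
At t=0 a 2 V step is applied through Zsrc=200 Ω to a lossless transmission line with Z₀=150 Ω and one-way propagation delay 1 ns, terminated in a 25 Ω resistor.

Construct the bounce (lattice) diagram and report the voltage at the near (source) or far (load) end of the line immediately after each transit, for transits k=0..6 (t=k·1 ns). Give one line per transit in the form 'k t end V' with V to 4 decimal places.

0 0 source 0.8571
1 1 load 0.2449
2 2 source 0.1574
3 3 load 0.2199
4 4 source 0.2288
5 5 load 0.2225
6 6 source 0.2215

Γ_L=-0.714286, Γ_S=0.142857; launch V₁=2·150/350=0.857143
k=0 src: V=0.8571
k=1 load: inc=0.857143, refl=0.857143·-0.714286=-0.6122; V=0.000000+0.857143+-0.612245=0.2449
k=2 src: inc=-0.612245, refl=-0.612245·0.142857=-0.0875; V=0.857143+-0.612245+-0.087464=0.1574
k=3 load: inc=-0.087464, refl=-0.087464·-0.714286=0.0625; V=0.244898+-0.087464+0.062474=0.2199
k=4 src: inc=0.062474, refl=0.062474·0.142857=0.0089; V=0.157434+0.062474+0.008925=0.2288
k=5 load: inc=0.008925, refl=0.008925·-0.714286=-0.0064; V=0.219908+0.008925+-0.006375=0.2225
k=6 src: inc=-0.006375, refl=-0.006375·0.142857=-0.0009; V=0.228833+-0.006375+-0.000911=0.2215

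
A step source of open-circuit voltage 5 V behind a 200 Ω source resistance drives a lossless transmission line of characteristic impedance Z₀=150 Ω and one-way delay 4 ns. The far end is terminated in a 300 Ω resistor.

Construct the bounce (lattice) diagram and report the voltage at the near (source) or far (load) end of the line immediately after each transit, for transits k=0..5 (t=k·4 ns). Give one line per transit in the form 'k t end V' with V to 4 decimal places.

Γ_L=0.333333, Γ_S=0.142857; launch V₁=5·150/350=2.142857
k=0 src: V=2.1429
k=1 load: inc=2.142857, refl=2.142857·0.333333=0.7143; V=0.000000+2.142857+0.714286=2.8571
k=2 src: inc=0.714286, refl=0.714286·0.142857=0.1020; V=2.142857+0.714286+0.102041=2.9592
k=3 load: inc=0.102041, refl=0.102041·0.333333=0.0340; V=2.857143+0.102041+0.034014=2.9932
k=4 src: inc=0.034014, refl=0.034014·0.142857=0.0049; V=2.959184+0.034014+0.004859=2.9981
k=5 load: inc=0.004859, refl=0.004859·0.333333=0.0016; V=2.993197+0.004859+0.001620=2.9997

0 0 source 2.1429
1 4 load 2.8571
2 8 source 2.9592
3 12 load 2.9932
4 16 source 2.9981
5 20 load 2.9997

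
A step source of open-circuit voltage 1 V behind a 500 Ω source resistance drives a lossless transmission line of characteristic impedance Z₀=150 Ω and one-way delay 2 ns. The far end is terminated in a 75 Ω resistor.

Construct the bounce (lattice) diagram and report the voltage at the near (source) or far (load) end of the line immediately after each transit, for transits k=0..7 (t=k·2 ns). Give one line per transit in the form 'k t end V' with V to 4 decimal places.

Γ_L=-0.333333, Γ_S=0.538462; launch V₁=1·150/650=0.230769
k=0 src: V=0.2308
k=1 load: inc=0.230769, refl=0.230769·-0.333333=-0.0769; V=0.000000+0.230769+-0.076923=0.1538
k=2 src: inc=-0.076923, refl=-0.076923·0.538462=-0.0414; V=0.230769+-0.076923+-0.041420=0.1124
k=3 load: inc=-0.041420, refl=-0.041420·-0.333333=0.0138; V=0.153846+-0.041420+0.013807=0.1262
k=4 src: inc=0.013807, refl=0.013807·0.538462=0.0074; V=0.112426+0.013807+0.007434=0.1337
k=5 load: inc=0.007434, refl=0.007434·-0.333333=-0.0025; V=0.126233+0.007434+-0.002478=0.1312
k=6 src: inc=-0.002478, refl=-0.002478·0.538462=-0.0013; V=0.133667+-0.002478+-0.001334=0.1299
k=7 load: inc=-0.001334, refl=-0.001334·-0.333333=0.0004; V=0.131189+-0.001334+0.000445=0.1303

0 0 source 0.2308
1 2 load 0.1538
2 4 source 0.1124
3 6 load 0.1262
4 8 source 0.1337
5 10 load 0.1312
6 12 source 0.1299
7 14 load 0.1303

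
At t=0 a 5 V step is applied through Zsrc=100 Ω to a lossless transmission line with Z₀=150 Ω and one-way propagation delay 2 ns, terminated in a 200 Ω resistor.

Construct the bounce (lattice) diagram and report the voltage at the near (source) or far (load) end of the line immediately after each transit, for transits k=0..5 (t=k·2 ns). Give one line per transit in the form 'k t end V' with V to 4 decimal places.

0 0 source 3.0000
1 2 load 3.4286
2 4 source 3.3429
3 6 load 3.3306
4 8 source 3.3331
5 10 load 3.3334

Γ_L=0.142857, Γ_S=-0.200000; launch V₁=5·150/250=3.000000
k=0 src: V=3.0000
k=1 load: inc=3.000000, refl=3.000000·0.142857=0.4286; V=0.000000+3.000000+0.428571=3.4286
k=2 src: inc=0.428571, refl=0.428571·-0.200000=-0.0857; V=3.000000+0.428571+-0.085714=3.3429
k=3 load: inc=-0.085714, refl=-0.085714·0.142857=-0.0122; V=3.428571+-0.085714+-0.012245=3.3306
k=4 src: inc=-0.012245, refl=-0.012245·-0.200000=0.0024; V=3.342857+-0.012245+0.002449=3.3331
k=5 load: inc=0.002449, refl=0.002449·0.142857=0.0003; V=3.330612+0.002449+0.000350=3.3334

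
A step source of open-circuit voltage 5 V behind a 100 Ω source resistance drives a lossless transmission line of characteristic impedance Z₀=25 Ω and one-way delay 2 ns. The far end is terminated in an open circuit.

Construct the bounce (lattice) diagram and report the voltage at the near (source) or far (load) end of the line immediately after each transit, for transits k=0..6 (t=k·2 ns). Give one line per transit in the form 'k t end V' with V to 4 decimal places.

Γ_L=1.000000, Γ_S=0.600000; launch V₁=5·25/125=1.000000
k=0 src: V=1.0000
k=1 load: inc=1.000000, refl=1.000000·1.000000=1.0000; V=0.000000+1.000000+1.000000=2.0000
k=2 src: inc=1.000000, refl=1.000000·0.600000=0.6000; V=1.000000+1.000000+0.600000=2.6000
k=3 load: inc=0.600000, refl=0.600000·1.000000=0.6000; V=2.000000+0.600000+0.600000=3.2000
k=4 src: inc=0.600000, refl=0.600000·0.600000=0.3600; V=2.600000+0.600000+0.360000=3.5600
k=5 load: inc=0.360000, refl=0.360000·1.000000=0.3600; V=3.200000+0.360000+0.360000=3.9200
k=6 src: inc=0.360000, refl=0.360000·0.600000=0.2160; V=3.560000+0.360000+0.216000=4.1360

0 0 source 1.0000
1 2 load 2.0000
2 4 source 2.6000
3 6 load 3.2000
4 8 source 3.5600
5 10 load 3.9200
6 12 source 4.1360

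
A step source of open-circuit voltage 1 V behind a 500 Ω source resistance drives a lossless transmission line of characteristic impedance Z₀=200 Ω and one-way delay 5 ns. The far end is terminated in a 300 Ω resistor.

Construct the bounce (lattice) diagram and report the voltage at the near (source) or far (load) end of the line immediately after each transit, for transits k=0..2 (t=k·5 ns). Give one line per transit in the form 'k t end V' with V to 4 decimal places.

Γ_L=0.200000, Γ_S=0.428571; launch V₁=1·200/700=0.285714
k=0 src: V=0.2857
k=1 load: inc=0.285714, refl=0.285714·0.200000=0.0571; V=0.000000+0.285714+0.057143=0.3429
k=2 src: inc=0.057143, refl=0.057143·0.428571=0.0245; V=0.285714+0.057143+0.024490=0.3673

0 0 source 0.2857
1 5 load 0.3429
2 10 source 0.3673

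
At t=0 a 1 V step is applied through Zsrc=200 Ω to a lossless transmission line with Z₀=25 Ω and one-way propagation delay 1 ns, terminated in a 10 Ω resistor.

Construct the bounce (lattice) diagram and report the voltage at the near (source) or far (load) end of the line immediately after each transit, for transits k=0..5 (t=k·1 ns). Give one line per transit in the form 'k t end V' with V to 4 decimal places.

Γ_L=-0.428571, Γ_S=0.777778; launch V₁=1·25/225=0.111111
k=0 src: V=0.1111
k=1 load: inc=0.111111, refl=0.111111·-0.428571=-0.0476; V=0.000000+0.111111+-0.047619=0.0635
k=2 src: inc=-0.047619, refl=-0.047619·0.777778=-0.0370; V=0.111111+-0.047619+-0.037037=0.0265
k=3 load: inc=-0.037037, refl=-0.037037·-0.428571=0.0159; V=0.063492+-0.037037+0.015873=0.0423
k=4 src: inc=0.015873, refl=0.015873·0.777778=0.0123; V=0.026455+0.015873+0.012346=0.0547
k=5 load: inc=0.012346, refl=0.012346·-0.428571=-0.0053; V=0.042328+0.012346+-0.005291=0.0494

0 0 source 0.1111
1 1 load 0.0635
2 2 source 0.0265
3 3 load 0.0423
4 4 source 0.0547
5 5 load 0.0494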